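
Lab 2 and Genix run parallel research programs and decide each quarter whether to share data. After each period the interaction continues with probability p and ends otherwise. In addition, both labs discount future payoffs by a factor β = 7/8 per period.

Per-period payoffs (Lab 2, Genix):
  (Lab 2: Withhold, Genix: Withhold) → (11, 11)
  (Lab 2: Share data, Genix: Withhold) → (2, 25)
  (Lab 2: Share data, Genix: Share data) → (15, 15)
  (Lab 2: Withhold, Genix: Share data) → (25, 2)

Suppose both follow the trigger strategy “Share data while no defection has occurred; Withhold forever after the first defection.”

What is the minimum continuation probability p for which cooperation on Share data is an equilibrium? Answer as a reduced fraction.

40/49

Expected continuation weight on next period's payoff is β·p = 7/8·p, which plays the role of the discount factor.
Cooperation requires 7/8·p ≥ (25−15)/(25−11) = 5/7, hence p ≥ 40/49.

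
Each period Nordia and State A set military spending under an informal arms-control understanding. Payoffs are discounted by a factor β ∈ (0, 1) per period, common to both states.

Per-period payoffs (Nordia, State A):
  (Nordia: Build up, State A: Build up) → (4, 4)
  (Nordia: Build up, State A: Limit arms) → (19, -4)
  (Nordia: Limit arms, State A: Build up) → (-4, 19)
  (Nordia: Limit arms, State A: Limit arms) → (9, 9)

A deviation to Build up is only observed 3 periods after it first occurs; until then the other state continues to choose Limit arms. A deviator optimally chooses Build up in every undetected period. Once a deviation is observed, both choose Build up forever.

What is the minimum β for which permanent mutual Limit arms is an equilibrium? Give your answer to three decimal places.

0.874

The best deviation is to choose Build up for all 3 undetected periods, earning 19 each, then 4 forever once detected.
Deviation value: 19(1−β^3)/(1−β) + 4β^3/(1−β); cooperation value: 9/(1−β).
IC: 9 ≥ 19(1−β^3) + 4β^3 = 19 − 15β^3.
So β^3 ≥ 10/15 = 2/3, giving β ≥ (2/3)^(1/3) ≈ 0.874.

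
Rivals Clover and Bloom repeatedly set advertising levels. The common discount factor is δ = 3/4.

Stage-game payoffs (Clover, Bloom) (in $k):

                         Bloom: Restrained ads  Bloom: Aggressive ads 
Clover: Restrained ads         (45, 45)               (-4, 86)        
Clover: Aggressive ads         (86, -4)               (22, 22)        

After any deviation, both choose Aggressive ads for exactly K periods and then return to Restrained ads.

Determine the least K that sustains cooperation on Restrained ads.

4

Need Σ_{k=1}^{K} δ^k ≥ (86−45)/(45−22) = 1.7826 at δ = 3/4.
At K = 3 the sum is 1.7344 < 1.7826; at K = 4 it is 2.0508 ≥ 1.7826.
So the minimum punishment length is K = 4.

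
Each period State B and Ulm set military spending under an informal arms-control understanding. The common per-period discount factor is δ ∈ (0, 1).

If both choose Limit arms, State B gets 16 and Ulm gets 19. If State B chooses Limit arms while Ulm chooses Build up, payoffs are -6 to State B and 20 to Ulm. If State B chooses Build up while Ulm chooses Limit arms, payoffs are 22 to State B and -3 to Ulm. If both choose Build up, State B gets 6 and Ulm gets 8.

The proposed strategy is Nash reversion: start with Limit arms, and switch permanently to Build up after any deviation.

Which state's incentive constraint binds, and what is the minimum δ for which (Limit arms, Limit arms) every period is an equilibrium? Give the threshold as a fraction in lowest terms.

For State B: deviation gain 22−16 = 6, per-period punishment loss 16−6 = 10. IC gives δ ≥ 6/16 = 3/8.
For Ulm: gain 1, loss 11 per period, so δ ≥ 1/12.
The tighter constraint is State B's, so cooperation needs δ ≥ 3/8.

State B; δ ≥ 3/8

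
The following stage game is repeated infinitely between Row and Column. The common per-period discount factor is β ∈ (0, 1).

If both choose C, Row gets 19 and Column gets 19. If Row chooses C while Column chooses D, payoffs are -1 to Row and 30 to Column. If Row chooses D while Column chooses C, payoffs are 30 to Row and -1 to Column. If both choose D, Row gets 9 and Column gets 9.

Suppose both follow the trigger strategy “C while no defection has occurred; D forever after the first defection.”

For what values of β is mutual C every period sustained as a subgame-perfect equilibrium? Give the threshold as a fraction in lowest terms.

Under grim trigger the critical discount factor is (T−C)/(T−P) with T = 30, C = 19, P = 9.
β* = (30−19)/(30−9) = 11/21.

11/21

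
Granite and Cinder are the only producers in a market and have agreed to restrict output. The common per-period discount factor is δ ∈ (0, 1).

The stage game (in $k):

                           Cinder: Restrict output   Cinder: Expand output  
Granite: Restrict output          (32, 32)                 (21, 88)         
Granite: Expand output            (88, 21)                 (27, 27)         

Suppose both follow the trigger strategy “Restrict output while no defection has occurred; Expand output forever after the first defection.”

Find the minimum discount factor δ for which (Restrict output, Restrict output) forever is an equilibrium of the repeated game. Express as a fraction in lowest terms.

Cooperation forever yields 32 each period: 32/(1−δ).
Deviating yields 88 once, then 27 forever: 88 + 27δ/(1−δ).
No profitable deviation requires 32/(1−δ) ≥ 88 + 27δ/(1−δ).
Multiplying by (1−δ): 32 ≥ 88(1−δ) + 27δ = 88 − 61δ.
So 61δ ≥ 56, i.e. δ ≥ 56/61.

56/61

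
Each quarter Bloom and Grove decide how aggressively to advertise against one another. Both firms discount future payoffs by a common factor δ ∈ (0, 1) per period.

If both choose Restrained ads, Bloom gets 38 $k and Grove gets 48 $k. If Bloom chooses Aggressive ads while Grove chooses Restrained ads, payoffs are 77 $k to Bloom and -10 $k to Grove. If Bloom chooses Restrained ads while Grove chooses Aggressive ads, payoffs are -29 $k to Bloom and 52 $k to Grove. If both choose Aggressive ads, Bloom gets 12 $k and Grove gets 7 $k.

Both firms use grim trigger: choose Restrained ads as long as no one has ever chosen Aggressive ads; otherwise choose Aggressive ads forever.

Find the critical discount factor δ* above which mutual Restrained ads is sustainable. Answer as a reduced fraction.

For Bloom: deviation gain 77−38 = 39, per-period punishment loss 38−12 = 26. IC gives δ ≥ 39/65 = 3/5.
For Grove: gain 4, loss 41 per period, so δ ≥ 4/45.
The tighter constraint is Bloom's, so cooperation needs δ ≥ 3/5.

3/5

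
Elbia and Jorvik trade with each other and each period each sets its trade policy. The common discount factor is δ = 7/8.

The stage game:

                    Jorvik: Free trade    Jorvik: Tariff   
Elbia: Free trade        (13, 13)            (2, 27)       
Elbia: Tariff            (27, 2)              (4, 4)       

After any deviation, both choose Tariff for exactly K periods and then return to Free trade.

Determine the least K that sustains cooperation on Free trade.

2

IC: δ(1−δ^K)/(1−δ) ≥ (27−13)/(13−4) = 14/9.
With δ = 7/8: need 1 − δ^K ≥ 14/9·(1−7/8)/(7/8), i.e. δ^K ≤ 0.7778.
Since (7/8)^1 = 0.8750 and (7/8)^2 = 0.7656, the smallest such K is 2.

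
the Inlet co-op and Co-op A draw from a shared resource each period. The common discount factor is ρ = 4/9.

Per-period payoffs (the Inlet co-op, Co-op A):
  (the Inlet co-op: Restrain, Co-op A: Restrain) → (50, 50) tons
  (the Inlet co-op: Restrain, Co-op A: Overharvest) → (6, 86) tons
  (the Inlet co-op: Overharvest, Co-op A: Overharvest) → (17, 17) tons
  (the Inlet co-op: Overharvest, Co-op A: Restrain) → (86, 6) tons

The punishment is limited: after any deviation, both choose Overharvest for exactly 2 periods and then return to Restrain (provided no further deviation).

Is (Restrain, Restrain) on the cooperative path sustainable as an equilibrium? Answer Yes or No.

Comparing payoff streams over the 3 periods until play realigns: cooperate → 50(1+ρ+…+ρ^2); deviate → 86 + 17(ρ+…+ρ^2).
Cooperation is sustained iff (50−17)(ρ+…+ρ^2) ≥ 86−50.
ρ+…+ρ^2 = 4/9·(1−(4/9)^2)/(1−4/9) = 0.6420, and (86−50)/(50−17) = 1.0909.
0.6420 < 1.0909, so cooperation is not sustainable.

No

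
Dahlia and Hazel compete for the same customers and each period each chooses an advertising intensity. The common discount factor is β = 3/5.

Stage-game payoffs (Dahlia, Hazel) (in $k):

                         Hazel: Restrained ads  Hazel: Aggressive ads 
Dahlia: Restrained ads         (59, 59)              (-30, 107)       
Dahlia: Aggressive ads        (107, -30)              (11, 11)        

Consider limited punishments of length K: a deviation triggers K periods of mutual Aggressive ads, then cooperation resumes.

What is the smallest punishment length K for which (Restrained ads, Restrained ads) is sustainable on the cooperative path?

IC: β(1−β^K)/(1−β) ≥ (107−59)/(59−11) = 1.
With β = 3/5: need 1 − β^K ≥ 1·(1−3/5)/(3/5), i.e. β^K ≤ 0.3333.
Since (3/5)^2 = 0.3600 and (3/5)^3 = 0.2160, the smallest such K is 3.

3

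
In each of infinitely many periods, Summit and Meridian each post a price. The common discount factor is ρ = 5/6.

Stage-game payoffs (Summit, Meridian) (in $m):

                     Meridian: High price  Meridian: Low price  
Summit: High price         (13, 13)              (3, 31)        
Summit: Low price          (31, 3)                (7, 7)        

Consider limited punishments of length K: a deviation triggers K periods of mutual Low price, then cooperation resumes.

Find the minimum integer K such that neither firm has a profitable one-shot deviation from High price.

No profitable deviation requires (13−7)(ρ+…+ρ^K) ≥ 31−13, i.e. ρ+…+ρ^K ≥ 3 ≈ 3.0000.
With ρ = 5/6, the partial sums are K=1: 0.8333, K=2: 1.5278, K=3: 2.1065, K=4: 2.5887, K=5: 2.9906, K=6: 3.3255.
K = 6 is the first length at which the sum reaches 3.0000.

6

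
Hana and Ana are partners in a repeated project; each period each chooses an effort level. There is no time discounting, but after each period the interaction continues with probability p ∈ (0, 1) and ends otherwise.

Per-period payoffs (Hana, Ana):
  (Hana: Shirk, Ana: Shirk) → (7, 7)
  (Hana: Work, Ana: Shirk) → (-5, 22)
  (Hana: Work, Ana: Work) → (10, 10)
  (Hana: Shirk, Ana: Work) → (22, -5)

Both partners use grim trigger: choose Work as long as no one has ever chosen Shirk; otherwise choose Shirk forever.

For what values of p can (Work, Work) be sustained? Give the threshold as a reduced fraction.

4/5

Expected cooperation value is 10 + p·10 + p²·10 + … = 10/(1−p); deviation gives 22 + p·7/(1−p).
10 ≥ 22(1−p) + 7p ⇒ 15p ≥ 12 ⇒ p ≥ 12/15 = 4/5.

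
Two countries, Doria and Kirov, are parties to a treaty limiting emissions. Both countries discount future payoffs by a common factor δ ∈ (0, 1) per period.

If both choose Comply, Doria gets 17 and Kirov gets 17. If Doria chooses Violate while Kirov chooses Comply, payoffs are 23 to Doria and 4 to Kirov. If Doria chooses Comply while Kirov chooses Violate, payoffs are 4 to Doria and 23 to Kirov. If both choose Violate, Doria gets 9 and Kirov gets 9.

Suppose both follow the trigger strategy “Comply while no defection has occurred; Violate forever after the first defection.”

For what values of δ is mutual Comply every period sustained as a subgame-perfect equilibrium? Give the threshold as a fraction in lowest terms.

Under grim trigger the critical discount factor is (T−C)/(T−P) with T = 23, C = 17, P = 9.
δ* = (23−17)/(23−9) = 6/14 = 3/7.

3/7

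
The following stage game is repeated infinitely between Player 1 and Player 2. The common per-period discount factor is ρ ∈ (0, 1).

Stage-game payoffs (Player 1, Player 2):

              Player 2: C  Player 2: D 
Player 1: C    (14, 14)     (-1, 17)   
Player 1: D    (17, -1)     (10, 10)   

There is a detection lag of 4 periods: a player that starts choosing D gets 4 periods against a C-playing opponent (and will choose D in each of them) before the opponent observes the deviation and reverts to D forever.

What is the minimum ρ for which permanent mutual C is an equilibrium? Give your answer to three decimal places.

0.809

Deviating for the 4 undetected periods gains 17−14 = 3 per period over cooperation, then loses 14−10 = 4 per period forever once punishment starts.
Gain: 3(1 + ρ + … + ρ^3); loss: 4·ρ^4/(1−ρ).
No profitable deviation ⇔ 3(1−ρ^4) ≤ 4·ρ^4, i.e. ρ^4 ≥ 3/(3+4) = 3/7.
Hence ρ ≥ (3/7)^(1/4) ≈ 0.809.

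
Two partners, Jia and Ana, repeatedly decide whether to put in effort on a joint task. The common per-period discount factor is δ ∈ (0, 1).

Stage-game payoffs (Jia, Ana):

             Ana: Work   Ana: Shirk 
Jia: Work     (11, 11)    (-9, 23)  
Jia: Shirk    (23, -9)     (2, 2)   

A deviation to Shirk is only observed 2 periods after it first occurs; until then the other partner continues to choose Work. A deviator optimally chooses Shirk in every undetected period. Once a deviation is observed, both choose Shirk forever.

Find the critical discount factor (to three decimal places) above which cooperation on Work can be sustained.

0.756

The best deviation is to choose Shirk for all 2 undetected periods, earning 23 each, then 2 forever once detected.
Deviation value: 23(1−δ^2)/(1−δ) + 2δ^2/(1−δ); cooperation value: 11/(1−δ).
IC: 11 ≥ 23(1−δ^2) + 2δ^2 = 23 − 21δ^2.
So δ^2 ≥ 12/21 = 4/7, giving δ ≥ (4/7)^(1/2) ≈ 0.756.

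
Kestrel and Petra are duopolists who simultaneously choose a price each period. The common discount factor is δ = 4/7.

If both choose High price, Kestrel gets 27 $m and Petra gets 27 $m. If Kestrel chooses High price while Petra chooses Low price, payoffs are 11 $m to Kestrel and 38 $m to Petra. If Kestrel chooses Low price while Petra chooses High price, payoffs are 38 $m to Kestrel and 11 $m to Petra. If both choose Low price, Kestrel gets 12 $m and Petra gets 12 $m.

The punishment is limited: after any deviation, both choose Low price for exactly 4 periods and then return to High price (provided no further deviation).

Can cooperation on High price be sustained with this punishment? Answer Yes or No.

Yes

A one-shot deviation gives 38 now, then 12 for 4 periods, then back to 27.
Gain from deviating: (38−27) today; loss: (27−12) in each of the next 4 periods.
No-deviation condition: (27−12)(δ+…+δ^4) ≥ 38−27, i.e. δ+…+δ^4 ≥ 11/15.
At δ = 4/7: δ+…+δ^4 = 1.1912 ≥ 0.7333.
So cooperation is sustainable.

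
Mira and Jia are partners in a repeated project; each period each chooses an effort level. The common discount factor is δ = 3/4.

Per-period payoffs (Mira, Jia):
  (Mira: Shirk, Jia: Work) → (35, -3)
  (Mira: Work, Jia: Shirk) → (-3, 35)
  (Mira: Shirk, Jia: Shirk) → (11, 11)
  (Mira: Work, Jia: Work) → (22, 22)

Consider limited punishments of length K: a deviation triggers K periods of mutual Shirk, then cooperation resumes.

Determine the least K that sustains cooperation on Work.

2

Need Σ_{k=1}^{K} δ^k ≥ (35−22)/(22−11) = 1.1818 at δ = 3/4.
At K = 1 the sum is 0.7500 < 1.1818; at K = 2 it is 1.3125 ≥ 1.1818.
So the minimum punishment length is K = 2.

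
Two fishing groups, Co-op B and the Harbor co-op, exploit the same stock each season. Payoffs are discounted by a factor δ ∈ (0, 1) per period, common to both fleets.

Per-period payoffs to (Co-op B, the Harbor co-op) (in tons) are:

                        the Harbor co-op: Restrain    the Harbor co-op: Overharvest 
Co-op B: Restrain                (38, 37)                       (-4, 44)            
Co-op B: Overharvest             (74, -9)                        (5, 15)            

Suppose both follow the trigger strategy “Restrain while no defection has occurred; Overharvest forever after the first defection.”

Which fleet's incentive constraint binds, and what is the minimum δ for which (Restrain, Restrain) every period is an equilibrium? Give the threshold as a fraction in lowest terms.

Co-op B: cooperation gives 38 each period; deviation gives 74 once then 5 forever.
  38/(1−δ) ≥ 74 + 5δ/(1−δ) ⇒ δ ≥ 36/69 = 12/23.
the Harbor co-op: cooperation gives 37 each period; deviation gives 44 once then 15 forever.
  δ ≥ 7/29.
Both must hold, so the binding constraint is Co-op B's: δ ≥ 12/23.

Co-op B; δ ≥ 12/23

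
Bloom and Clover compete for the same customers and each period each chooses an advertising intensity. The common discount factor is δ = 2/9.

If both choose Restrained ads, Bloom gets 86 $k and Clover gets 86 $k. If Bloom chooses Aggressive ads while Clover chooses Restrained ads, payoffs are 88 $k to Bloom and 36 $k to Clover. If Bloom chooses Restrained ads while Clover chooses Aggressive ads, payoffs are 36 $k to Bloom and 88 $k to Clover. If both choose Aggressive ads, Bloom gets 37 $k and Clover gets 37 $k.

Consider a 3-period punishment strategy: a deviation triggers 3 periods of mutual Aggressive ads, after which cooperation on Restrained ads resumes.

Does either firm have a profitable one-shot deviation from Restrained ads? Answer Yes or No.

Comparing payoff streams over the 4 periods until play realigns: cooperate → 86(1+δ+…+δ^3); deviate → 88 + 37(δ+…+δ^3).
Cooperation is sustained iff (86−37)(δ+…+δ^3) ≥ 88−86.
δ+…+δ^3 = 2/9·(1−(2/9)^3)/(1−2/9) = 0.2826, and (88−86)/(86−37) = 0.0408.
0.2826 ≥ 0.0408, so cooperation is sustainable.

No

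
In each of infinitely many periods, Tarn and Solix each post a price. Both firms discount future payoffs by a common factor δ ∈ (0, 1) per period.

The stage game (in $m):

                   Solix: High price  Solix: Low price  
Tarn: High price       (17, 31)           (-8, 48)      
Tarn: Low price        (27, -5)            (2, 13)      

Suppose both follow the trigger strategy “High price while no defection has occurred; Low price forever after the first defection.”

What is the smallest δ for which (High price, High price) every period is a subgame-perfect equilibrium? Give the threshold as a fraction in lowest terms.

17/35

For Tarn: deviation gain 27−17 = 10, per-period punishment loss 17−2 = 15. IC gives δ ≥ 10/25 = 2/5.
For Solix: gain 17, loss 18 per period, so δ ≥ 17/35.
The tighter constraint is Solix's, so cooperation needs δ ≥ 17/35.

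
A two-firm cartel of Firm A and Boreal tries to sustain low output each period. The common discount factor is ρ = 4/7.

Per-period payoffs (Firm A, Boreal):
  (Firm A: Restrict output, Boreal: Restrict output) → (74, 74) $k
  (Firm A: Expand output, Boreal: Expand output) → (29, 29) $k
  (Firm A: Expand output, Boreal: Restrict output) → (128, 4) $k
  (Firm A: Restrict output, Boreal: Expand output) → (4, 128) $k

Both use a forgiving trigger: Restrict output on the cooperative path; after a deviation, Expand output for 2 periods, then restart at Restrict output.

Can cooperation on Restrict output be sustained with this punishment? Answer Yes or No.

No

Comparing payoff streams over the 3 periods until play realigns: cooperate → 74(1+ρ+…+ρ^2); deviate → 128 + 29(ρ+…+ρ^2).
Cooperation is sustained iff (74−29)(ρ+…+ρ^2) ≥ 128−74.
ρ+…+ρ^2 = 4/7·(1−(4/7)^2)/(1−4/7) = 0.8980, and (128−74)/(74−29) = 1.2000.
0.8980 < 1.2000, so cooperation is not sustainable.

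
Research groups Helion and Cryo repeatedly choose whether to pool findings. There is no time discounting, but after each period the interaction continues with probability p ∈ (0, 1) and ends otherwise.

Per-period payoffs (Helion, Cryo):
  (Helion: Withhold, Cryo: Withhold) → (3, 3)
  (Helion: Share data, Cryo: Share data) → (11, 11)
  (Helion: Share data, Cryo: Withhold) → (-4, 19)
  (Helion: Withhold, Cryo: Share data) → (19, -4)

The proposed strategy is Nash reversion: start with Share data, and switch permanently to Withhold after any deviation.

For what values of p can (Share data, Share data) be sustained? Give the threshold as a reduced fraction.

1/2

With no time discounting, the continuation probability p plays the role of the discount factor.
Grim-trigger IC: 11/(1−p) ≥ 19 + 3p/(1−p) ⇒ p ≥ (19−11)/(19−3) = 1/2.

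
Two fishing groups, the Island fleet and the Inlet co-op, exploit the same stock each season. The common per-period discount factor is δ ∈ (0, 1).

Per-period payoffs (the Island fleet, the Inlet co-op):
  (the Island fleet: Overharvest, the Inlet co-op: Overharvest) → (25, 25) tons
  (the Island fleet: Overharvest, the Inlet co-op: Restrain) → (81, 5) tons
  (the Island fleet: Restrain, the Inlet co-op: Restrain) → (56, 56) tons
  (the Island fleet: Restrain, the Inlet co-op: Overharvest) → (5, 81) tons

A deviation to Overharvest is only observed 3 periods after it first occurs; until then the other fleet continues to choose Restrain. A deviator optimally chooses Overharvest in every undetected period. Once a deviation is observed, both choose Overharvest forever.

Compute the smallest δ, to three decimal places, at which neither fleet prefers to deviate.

Deviating for the 3 undetected periods gains 81−56 = 25 per period over cooperation, then loses 56−25 = 31 per period forever once punishment starts.
Gain: 25(1 + δ + … + δ^2); loss: 31·δ^3/(1−δ).
No profitable deviation ⇔ 25(1−δ^3) ≤ 31·δ^3, i.e. δ^3 ≥ 25/(25+31) = 25/56.
Hence δ ≥ (25/56)^(1/3) ≈ 0.764.

0.764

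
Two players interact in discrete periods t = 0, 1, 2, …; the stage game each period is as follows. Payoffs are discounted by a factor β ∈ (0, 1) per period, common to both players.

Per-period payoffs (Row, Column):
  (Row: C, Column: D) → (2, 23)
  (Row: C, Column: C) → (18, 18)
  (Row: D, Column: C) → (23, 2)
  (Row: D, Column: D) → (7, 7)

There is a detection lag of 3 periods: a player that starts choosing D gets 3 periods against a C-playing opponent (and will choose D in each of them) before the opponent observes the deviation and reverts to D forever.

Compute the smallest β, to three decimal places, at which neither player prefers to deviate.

A deviator earns 23 for 3 periods, then 7 forever; cooperating earns 18 forever. Multiplying the IC by (1−β):
18 ≥ 23(1−β^3) + 7β^3, so 16·β^3 ≥ 5 and β^3 ≥ 5/16.
β ≥ (5/16)^(1/3) ≈ 0.679.

0.679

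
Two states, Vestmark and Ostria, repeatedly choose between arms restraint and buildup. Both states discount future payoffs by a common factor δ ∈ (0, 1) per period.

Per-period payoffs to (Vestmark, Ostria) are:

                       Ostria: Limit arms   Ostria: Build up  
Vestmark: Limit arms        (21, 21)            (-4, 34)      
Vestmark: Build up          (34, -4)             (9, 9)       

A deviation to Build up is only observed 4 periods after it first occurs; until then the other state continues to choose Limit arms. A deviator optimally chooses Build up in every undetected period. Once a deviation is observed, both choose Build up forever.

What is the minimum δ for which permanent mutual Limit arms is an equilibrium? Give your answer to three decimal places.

0.849

Deviating for the 4 undetected periods gains 34−21 = 13 per period over cooperation, then loses 21−9 = 12 per period forever once punishment starts.
Gain: 13(1 + δ + … + δ^3); loss: 12·δ^4/(1−δ).
No profitable deviation ⇔ 13(1−δ^4) ≤ 12·δ^4, i.e. δ^4 ≥ 13/(13+12) = 13/25.
Hence δ ≥ (13/25)^(1/4) ≈ 0.849.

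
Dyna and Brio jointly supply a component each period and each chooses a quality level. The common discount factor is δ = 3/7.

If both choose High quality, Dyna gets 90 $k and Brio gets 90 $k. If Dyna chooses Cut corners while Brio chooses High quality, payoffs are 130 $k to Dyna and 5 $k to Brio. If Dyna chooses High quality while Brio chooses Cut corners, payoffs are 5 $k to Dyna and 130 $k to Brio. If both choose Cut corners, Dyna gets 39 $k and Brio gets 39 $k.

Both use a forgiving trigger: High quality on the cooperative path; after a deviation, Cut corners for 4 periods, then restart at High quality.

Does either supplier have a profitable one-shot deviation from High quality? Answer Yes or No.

Comparing payoff streams over the 5 periods until play realigns: cooperate → 90(1+δ+…+δ^4); deviate → 130 + 39(δ+…+δ^4).
Cooperation is sustained iff (90−39)(δ+…+δ^4) ≥ 130−90.
δ+…+δ^4 = 3/7·(1−(3/7)^4)/(1−3/7) = 0.7247, and (130−90)/(90−39) = 0.7843.
0.7247 < 0.7843, so cooperation is not sustainable.

Yes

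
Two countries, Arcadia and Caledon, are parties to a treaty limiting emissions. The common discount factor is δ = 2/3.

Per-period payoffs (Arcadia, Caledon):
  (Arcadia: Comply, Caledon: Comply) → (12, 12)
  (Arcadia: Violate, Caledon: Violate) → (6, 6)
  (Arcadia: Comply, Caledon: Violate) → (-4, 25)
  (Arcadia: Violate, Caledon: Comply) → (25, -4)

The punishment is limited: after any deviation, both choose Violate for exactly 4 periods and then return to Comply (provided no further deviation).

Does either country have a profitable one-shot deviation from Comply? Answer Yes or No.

Yes

IC: δ+…+δ^4 ≥ (25−12)/(12−6) = 13/6.
At δ = 2/3: partial sum = 1.6049 < 2.1667. Cooperation not sustainable.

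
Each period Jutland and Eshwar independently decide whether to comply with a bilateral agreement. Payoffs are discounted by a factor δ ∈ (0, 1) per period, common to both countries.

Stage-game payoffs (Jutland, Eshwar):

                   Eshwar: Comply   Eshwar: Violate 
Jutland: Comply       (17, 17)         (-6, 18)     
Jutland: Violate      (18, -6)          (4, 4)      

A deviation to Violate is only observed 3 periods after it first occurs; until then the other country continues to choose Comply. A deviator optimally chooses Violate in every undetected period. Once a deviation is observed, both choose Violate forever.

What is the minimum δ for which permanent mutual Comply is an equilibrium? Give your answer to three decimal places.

0.415

The best deviation is to choose Violate for all 3 undetected periods, earning 18 each, then 4 forever once detected.
Deviation value: 18(1−δ^3)/(1−δ) + 4δ^3/(1−δ); cooperation value: 17/(1−δ).
IC: 17 ≥ 18(1−δ^3) + 4δ^3 = 18 − 14δ^3.
So δ^3 ≥ 1/14, giving δ ≥ (1/14)^(1/3) ≈ 0.415.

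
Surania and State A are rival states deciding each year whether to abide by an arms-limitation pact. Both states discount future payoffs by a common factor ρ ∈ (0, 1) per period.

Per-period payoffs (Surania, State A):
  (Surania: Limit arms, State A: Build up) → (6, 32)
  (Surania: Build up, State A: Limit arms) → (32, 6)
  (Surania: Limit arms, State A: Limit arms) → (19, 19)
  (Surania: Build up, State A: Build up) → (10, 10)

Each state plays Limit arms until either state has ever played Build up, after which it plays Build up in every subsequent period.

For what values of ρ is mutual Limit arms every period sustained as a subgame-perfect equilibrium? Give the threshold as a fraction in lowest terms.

Under grim trigger the critical discount factor is (T−C)/(T−P) with T = 32, C = 19, P = 10.
ρ* = (32−19)/(32−10) = 13/22.

13/22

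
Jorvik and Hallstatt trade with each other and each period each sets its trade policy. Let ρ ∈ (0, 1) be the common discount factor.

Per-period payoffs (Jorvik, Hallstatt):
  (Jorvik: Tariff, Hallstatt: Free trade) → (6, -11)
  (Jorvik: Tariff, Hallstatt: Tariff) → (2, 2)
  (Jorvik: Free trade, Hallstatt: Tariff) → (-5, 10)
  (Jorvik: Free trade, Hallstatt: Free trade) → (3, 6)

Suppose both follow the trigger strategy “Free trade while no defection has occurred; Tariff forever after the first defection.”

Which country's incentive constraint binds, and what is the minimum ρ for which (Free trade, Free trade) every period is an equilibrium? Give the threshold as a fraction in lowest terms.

Jorvik; ρ ≥ 3/4

Jorvik's threshold: (6−3)/(6−2) = 3/4.
Hallstatt's threshold: (10−6)/(10−2) = 1/2.
3/4 > 1/2, so Jorvik binds and ρ* = 3/4.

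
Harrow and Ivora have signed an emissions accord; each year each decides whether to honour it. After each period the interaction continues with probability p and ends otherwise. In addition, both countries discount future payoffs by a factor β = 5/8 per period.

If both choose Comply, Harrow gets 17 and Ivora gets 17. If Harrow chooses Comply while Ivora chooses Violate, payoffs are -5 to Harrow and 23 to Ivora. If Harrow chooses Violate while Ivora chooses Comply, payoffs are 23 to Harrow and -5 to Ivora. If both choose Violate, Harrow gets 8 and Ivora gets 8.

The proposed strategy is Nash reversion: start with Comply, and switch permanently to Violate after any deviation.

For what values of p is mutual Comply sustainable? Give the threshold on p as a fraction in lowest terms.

16/25

Expected continuation weight on next period's payoff is β·p = 5/8·p, which plays the role of the discount factor.
Cooperation requires 5/8·p ≥ (23−17)/(23−8) = 2/5, hence p ≥ 16/25.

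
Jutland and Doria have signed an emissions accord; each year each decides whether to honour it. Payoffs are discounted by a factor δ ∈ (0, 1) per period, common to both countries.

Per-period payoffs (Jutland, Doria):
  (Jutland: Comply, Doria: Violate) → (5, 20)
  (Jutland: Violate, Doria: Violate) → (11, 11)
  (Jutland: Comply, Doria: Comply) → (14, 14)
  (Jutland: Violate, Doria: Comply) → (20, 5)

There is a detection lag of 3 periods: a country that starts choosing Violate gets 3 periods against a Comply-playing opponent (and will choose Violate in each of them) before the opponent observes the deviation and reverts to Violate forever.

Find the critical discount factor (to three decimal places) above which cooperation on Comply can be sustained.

The best deviation is to choose Violate for all 3 undetected periods, earning 20 each, then 11 forever once detected.
Deviation value: 20(1−δ^3)/(1−δ) + 11δ^3/(1−δ); cooperation value: 14/(1−δ).
IC: 14 ≥ 20(1−δ^3) + 11δ^3 = 20 − 9δ^3.
So δ^3 ≥ 6/9 = 2/3, giving δ ≥ (2/3)^(1/3) ≈ 0.874.

0.874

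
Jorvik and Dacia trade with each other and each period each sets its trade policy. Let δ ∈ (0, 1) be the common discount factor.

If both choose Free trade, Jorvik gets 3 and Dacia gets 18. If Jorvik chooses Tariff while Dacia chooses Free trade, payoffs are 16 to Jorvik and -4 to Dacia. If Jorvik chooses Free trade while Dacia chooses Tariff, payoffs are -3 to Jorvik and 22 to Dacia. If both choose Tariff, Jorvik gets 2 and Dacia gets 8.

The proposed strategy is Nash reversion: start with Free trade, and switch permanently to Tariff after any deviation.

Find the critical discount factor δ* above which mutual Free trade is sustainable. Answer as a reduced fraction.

Jorvik: cooperation gives 3 each period; deviation gives 16 once then 2 forever.
  3/(1−δ) ≥ 16 + 2δ/(1−δ) ⇒ δ ≥ 13/14.
Dacia: cooperation gives 18 each period; deviation gives 22 once then 8 forever.
  δ ≥ 4/14 = 2/7.
Both must hold, so the binding constraint is Jorvik's: δ ≥ 13/14.

13/14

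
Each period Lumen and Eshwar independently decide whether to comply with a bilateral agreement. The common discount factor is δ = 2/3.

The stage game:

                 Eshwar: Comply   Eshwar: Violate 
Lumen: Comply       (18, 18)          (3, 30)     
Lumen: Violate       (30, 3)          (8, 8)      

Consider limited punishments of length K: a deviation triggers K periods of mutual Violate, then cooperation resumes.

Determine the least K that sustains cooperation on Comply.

No profitable deviation requires (18−8)(δ+…+δ^K) ≥ 30−18, i.e. δ+…+δ^K ≥ 6/5 ≈ 1.2000.
With δ = 2/3, the partial sums are K=1: 0.6667, K=2: 1.1111, K=3: 1.4074.
K = 3 is the first length at which the sum reaches 1.2000.

3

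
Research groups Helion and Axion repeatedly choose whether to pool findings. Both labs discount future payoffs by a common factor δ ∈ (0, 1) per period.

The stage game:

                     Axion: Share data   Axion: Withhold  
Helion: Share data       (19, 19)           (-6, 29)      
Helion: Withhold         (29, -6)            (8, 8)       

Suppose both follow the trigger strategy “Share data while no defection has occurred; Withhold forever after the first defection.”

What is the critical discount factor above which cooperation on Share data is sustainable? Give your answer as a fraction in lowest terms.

Cooperation forever yields 19 each period: 19/(1−δ).
Deviating yields 29 once, then 8 forever: 29 + 8δ/(1−δ).
No profitable deviation requires 19/(1−δ) ≥ 29 + 8δ/(1−δ).
Multiplying by (1−δ): 19 ≥ 29(1−δ) + 8δ = 29 − 21δ.
So 21δ ≥ 10, i.e. δ ≥ 10/21.

10/21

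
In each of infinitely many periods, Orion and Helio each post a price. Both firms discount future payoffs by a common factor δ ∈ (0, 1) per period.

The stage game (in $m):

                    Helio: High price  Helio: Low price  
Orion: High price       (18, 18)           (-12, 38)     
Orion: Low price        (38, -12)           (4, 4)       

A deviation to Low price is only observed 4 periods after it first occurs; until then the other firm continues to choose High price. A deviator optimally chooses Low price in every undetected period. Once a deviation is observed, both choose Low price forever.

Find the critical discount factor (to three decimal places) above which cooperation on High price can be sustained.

Deviating for the 4 undetected periods gains 38−18 = 20 per period over cooperation, then loses 18−4 = 14 per period forever once punishment starts.
Gain: 20(1 + δ + … + δ^3); loss: 14·δ^4/(1−δ).
No profitable deviation ⇔ 20(1−δ^4) ≤ 14·δ^4, i.e. δ^4 ≥ 20/(20+14) = 10/17.
Hence δ ≥ (10/17)^(1/4) ≈ 0.876.

0.876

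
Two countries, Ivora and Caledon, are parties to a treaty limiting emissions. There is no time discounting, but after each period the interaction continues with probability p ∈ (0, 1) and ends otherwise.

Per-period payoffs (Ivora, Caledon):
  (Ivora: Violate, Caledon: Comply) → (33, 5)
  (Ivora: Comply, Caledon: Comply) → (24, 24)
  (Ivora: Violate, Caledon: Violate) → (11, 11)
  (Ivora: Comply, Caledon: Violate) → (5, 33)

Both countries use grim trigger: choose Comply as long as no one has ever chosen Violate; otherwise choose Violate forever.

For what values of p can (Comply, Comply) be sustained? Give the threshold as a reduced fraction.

With no time discounting, the continuation probability p plays the role of the discount factor.
Grim-trigger IC: 24/(1−p) ≥ 33 + 11p/(1−p) ⇒ p ≥ (33−24)/(33−11) = 9/22.

9/22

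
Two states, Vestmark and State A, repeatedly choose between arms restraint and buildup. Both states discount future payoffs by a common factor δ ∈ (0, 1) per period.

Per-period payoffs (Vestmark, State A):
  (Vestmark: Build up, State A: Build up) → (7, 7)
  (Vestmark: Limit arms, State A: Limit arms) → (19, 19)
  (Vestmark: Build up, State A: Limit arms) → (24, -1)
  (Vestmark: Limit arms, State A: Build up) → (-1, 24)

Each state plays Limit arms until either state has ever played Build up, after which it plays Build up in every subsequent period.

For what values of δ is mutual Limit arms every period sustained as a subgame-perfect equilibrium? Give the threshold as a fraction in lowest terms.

5/17

One-period gain from deviating is 24 − 19 = 5. The loss is 19 − 7 = 12 in every subsequent period, with present value 12·δ/(1−δ).
Deviation is unprofitable when 12·δ/(1−δ) ≥ 5, i.e. δ/(1−δ) ≥ 5/12.
Equivalently δ ≥ 5/(5+12) = 5/17.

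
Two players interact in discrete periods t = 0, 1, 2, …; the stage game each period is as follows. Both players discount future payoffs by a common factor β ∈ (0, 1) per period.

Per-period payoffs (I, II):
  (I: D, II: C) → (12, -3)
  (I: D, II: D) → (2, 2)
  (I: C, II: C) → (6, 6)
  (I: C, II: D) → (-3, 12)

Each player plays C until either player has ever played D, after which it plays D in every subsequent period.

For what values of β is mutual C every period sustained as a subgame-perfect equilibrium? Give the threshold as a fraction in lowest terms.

6/(1−β) ≥ 12 + 2β/(1−β)
6 ≥ 12 − 10β
β ≥ 6/10 = 3/5.

3/5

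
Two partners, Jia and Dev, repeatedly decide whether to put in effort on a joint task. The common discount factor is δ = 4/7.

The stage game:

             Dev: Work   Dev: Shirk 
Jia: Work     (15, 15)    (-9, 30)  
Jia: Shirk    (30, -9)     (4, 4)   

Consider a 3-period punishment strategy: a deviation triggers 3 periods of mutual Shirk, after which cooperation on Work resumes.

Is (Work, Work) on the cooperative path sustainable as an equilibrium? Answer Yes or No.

IC: δ+…+δ^3 ≥ (30−15)/(15−4) = 15/11.
At δ = 4/7: partial sum = 1.0845 < 1.3636. Cooperation not sustainable.

No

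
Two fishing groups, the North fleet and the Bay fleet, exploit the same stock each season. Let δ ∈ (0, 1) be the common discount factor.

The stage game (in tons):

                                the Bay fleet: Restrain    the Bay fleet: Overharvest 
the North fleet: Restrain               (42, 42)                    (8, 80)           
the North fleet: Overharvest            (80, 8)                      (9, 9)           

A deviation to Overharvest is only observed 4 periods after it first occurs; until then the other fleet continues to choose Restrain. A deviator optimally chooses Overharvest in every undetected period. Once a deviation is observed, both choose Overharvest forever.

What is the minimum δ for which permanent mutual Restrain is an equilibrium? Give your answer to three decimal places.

The best deviation is to choose Overharvest for all 4 undetected periods, earning 80 each, then 9 forever once detected.
Deviation value: 80(1−δ^4)/(1−δ) + 9δ^4/(1−δ); cooperation value: 42/(1−δ).
IC: 42 ≥ 80(1−δ^4) + 9δ^4 = 80 − 71δ^4.
So δ^4 ≥ 38/71, giving δ ≥ (38/71)^(1/4) ≈ 0.855.

0.855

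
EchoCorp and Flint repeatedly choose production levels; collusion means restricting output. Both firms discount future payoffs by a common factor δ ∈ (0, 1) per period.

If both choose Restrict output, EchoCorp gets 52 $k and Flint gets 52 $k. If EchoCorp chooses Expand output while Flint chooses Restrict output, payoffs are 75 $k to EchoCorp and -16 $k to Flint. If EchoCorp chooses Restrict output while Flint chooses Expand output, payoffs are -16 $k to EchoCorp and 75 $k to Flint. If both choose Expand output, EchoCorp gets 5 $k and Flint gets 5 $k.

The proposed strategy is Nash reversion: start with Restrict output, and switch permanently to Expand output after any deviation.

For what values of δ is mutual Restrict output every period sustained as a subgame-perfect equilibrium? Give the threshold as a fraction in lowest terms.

One-period gain from deviating is 75 − 52 = 23. The loss is 52 − 5 = 47 in every subsequent period, with present value 47·δ/(1−δ).
Deviation is unprofitable when 47·δ/(1−δ) ≥ 23, i.e. δ/(1−δ) ≥ 23/47.
Equivalently δ ≥ 23/(23+47) = 23/70.

23/70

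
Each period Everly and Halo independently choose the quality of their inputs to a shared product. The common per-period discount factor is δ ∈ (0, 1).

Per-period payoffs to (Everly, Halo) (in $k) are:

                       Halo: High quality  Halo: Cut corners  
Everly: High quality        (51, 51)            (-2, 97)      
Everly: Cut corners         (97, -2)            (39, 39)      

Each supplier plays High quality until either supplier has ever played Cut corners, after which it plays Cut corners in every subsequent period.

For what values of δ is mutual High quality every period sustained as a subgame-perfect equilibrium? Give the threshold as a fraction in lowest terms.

23/29

Cooperation forever yields 51 each period: 51/(1−δ).
Deviating yields 97 once, then 39 forever: 97 + 39δ/(1−δ).
No profitable deviation requires 51/(1−δ) ≥ 97 + 39δ/(1−δ).
Multiplying by (1−δ): 51 ≥ 97(1−δ) + 39δ = 97 − 58δ.
So 58δ ≥ 46, i.e. δ ≥ 46/58 = 23/29.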